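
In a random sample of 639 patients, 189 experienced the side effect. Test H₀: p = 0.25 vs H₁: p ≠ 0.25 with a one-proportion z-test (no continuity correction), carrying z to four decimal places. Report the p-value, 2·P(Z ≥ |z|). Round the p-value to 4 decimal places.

p-value = 0.0075

p̂ = 189/639 = 0.29577.
SE₀ = √(0.25·0.75/639) = 0.017130.
z = (p̂ − p₀)/SE = (189/639 − 0.25)/0.017130 ≈ 2.6722.
p-value = 2·P(Z ≥ |z|) with z = 2.6722 → 0.0075.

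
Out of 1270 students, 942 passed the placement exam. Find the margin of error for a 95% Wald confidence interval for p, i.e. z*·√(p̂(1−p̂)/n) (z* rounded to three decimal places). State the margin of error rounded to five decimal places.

Sample proportion p̂ = 942/1270 = 0.74173.
SE(p̂) = √(0.74173·0.25827/1270) = 0.012282.
The 95% critical value is z* = 1.960.
Margin of error = z*·SE = 1.960 × 0.012282 = 0.02407.

ME = 0.02407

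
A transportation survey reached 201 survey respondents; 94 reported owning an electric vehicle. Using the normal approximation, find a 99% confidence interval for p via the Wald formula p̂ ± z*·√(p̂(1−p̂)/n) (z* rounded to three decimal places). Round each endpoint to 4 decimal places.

Sample proportion p̂ = 94/201 = 0.46766.
SE = √(p̂(1−p̂)/n) = √(0.248954/201) = 0.035193.
For 99% confidence, z* = 2.576.
Margin of error: 2.576 × 0.035193 = 0.09066.
So the interval runs from 0.3770 to 0.5583.

(0.3770, 0.5583)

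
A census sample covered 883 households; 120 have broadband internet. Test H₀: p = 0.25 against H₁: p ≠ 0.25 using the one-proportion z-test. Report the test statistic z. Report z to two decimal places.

z = -7.83

The sample proportion is 120/883 = 0.13590.
SE₀ = √(0.25·0.75/883) = 0.014572.
z = (p̂ − p₀)/SE = (0.13590 − 0.25)/0.014572 = -7.83.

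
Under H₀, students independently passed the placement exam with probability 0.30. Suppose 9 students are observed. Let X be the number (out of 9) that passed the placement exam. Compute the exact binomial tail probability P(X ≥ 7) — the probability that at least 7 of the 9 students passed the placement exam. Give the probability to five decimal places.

X ~ Binomial(n=9, p=0.30).
P(X ≥ 7) = C(9,7)·0.30^7·0.70^2 + C(9,8)·0.30^8·0.70^1 + C(9,9)·0.30^9·0.70^0.
= 0.003858 + 0.000413 + 0.000020 = 0.00429.

P = 0.00429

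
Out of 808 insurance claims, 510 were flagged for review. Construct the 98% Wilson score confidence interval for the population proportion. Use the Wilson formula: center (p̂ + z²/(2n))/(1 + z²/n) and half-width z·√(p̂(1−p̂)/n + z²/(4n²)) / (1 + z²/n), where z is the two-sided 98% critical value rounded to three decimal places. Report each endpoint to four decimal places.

(0.5910, 0.6697)

Here p̂ = 510/808 = 0.63119 and z = 2.326 (z² = 5.410276).
Denominator 1 + z²/n = 1 + 5.410276/808 = 1.006696.
Center = (0.63119 + 0.003348)/1.006696 = 0.63032.
Radicand: p̂(1−p̂)/n + z²/(4n²) = 0.000288106 + 0.000002072 = 0.000290178.
Half-width = 2.326·√0.000290178/1.006696 = 0.03936.
CI: 0.63032 ± 0.03936 = (0.5910, 0.6697).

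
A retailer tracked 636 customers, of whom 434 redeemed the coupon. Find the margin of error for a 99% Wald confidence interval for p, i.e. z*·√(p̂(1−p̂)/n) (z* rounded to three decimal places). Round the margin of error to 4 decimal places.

ME = 0.0476

Sample proportion p̂ = 434/636 = 0.68239.
SE = √(p̂(1−p̂)/n) = √(0.216734/636) = 0.018460.
For 99% confidence, z* = 2.576.
Margin of error = z*·SE = 2.576 × 0.018460 = 0.0476.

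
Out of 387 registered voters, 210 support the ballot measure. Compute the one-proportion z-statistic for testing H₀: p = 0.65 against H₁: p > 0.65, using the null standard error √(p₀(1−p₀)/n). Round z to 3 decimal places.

p̂ = 210/387 = 0.54264.
SE₀ = √(0.65·0.35/387) = 0.024246.
z = (p̂ − p₀)/SE = (0.54264 − 0.65)/0.024246 = -4.428.

z = -4.428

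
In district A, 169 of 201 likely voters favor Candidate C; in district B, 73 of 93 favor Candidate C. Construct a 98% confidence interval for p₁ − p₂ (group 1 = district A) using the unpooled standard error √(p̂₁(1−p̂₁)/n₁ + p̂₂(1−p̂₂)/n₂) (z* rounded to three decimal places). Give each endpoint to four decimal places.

(-0.0600, 0.1717)

p̂₁ = 169/201 = 0.84080, p̂₂ = 73/93 = 0.78495; p̂₁ − p̂₂ = 0.05585.
SE = √(0.000665961 + 0.001815114) = √0.002481075 = 0.049810.
For 98% confidence, z* = 2.326. Margin of error = 0.11586.
Interval: 0.05585 ± 0.11586 → (-0.0600, 0.1717).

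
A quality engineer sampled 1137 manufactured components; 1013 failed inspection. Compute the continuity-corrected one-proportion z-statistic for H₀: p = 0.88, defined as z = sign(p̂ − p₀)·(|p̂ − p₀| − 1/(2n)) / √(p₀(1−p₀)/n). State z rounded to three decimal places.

z = 1.090

The sample proportion is 1013/1137 = 0.89094. p̂ − p₀ = 0.010941.
Continuity correction 1/(2n) = 1/2274 = 0.000440.
Corrected numerator: |0.010941| − 0.000440 = 0.010501.
Null standard error: √(0.88·0.12/1137) = √0.000092876 = 0.009637.
z = (+)0.010501/0.009637 = 1.090.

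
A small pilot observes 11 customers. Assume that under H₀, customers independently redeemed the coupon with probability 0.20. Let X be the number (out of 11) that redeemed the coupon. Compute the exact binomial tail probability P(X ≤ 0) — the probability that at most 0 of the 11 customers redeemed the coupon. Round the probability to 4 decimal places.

X ~ Binomial(n=11, p=0.20).
P(X ≤ 0) = C(11,0)·0.20^0·0.80^11.
= 0.085899 = 0.0859.

P = 0.0859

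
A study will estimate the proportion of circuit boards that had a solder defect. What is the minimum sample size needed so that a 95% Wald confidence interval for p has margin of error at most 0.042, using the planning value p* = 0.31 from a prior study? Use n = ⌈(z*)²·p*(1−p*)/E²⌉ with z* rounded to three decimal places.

n = 466

z* = 1.960 at the 95% level.
p*(1−p*) = 0.31·0.69 = 0.2139.
Required n before rounding: 3.841600 × 0.2139 / 0.042² = 465.827.
⌈465.827⌉ = 466.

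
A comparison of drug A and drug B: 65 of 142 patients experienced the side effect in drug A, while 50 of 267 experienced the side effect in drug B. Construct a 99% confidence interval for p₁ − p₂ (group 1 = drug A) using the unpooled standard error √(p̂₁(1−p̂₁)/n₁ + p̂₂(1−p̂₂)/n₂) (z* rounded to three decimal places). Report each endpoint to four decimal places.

p̂₁ = 65/142 = 0.45775, p̂₂ = 50/267 = 0.18727; p̂₁ − p̂₂ = 0.27048.
SE = √(0.001747990 + 0.000570028) = √0.002318018 = 0.048146.
z* = 2.576 at the 99% level. Margin = 2.576·0.048146 = 0.12402.
So the interval runs from 0.1465 to 0.3945.

(0.1465, 0.3945)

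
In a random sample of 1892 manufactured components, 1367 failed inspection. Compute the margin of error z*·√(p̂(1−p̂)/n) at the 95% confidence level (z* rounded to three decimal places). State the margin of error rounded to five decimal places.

ME = 0.02018

Sample proportion p̂ = 1367/1892 = 0.72252.
SE(p̂) = √(0.72252·0.27748/1892) = 0.010294.
For 95% confidence, z* = 1.960.
ME = 1.960·0.010294 = 0.02018.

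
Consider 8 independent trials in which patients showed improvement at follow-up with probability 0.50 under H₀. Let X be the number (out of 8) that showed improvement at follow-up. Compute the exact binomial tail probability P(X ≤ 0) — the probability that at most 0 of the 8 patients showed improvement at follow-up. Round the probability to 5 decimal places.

X is binomial with n = 8 and p = 0.50.
P(X ≤ 0) = C(8,0)·0.50^0·0.50^8.
= 0.003906 = 0.00391.

P = 0.00391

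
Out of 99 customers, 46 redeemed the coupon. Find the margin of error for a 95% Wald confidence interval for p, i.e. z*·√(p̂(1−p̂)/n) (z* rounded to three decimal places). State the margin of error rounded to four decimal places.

ME = 0.0982

With x = 46 successes in n = 99, p̂ = 0.46465.
SE = √(p̂(1−p̂)/n) = √(0.248750/99) = 0.050126.
z* = 1.960 at the 95% level.
So ME = 0.0982.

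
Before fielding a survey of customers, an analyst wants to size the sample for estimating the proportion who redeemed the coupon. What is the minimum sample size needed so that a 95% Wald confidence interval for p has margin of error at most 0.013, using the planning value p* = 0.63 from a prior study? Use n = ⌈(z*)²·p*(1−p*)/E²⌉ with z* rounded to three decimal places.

The 95% critical value is z* = 1.960.
p*(1−p*) = 0.63·0.37 = 0.2331.
(z*)²·p*(1−p*)/E² = 3.841600·0.2331/0.000169 = 5298.680.
⌈5298.680⌉ = 5299.

n = 5299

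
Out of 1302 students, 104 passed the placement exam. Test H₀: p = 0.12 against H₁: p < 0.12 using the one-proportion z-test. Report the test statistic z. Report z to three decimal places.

The sample proportion is 104/1302 = 0.07988.
Under H₀, SE = √(p₀(1−p₀)/n) = √(0.12·0.88/1302) = √0.000081106 = 0.009006.
z = (p̂ − p₀)/SE = (0.07988 − 0.12)/0.009006 = -4.455.

z = -4.455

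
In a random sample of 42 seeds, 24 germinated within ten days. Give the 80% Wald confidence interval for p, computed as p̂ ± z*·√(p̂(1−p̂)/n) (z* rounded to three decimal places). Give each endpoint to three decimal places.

Sample proportion p̂ = 24/42 = 0.57143.
SE = √(p̂(1−p̂)/n) = √(0.244898/42) = 0.076360.
z* = 1.282 at the 80% level.
Margin of error: 1.282 × 0.076360 = 0.09789.
Interval: 0.57143 ± 0.09789 → (0.474, 0.669).

(0.474, 0.669)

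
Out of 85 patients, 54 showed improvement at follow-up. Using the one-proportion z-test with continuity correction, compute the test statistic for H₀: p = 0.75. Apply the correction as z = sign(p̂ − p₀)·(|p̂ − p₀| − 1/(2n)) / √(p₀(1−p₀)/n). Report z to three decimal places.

z = -2.317

The sample proportion is 54/85 = 0.63529. p̂ − p₀ = -0.114706.
Continuity correction 1/(2n) = 1/170 = 0.005882.
Corrected numerator: |-0.114706| − 0.005882 = 0.108824.
Null standard error: √(0.75·0.25/85) = √0.002205882 = 0.046967.
z = −0.108824/0.046967 = -2.317.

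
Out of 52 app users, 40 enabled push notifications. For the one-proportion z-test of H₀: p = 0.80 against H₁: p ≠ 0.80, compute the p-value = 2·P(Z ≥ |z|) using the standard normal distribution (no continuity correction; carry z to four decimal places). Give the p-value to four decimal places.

p-value = 0.5791

Sample proportion p̂ = 40/52 = 0.76923.
Null standard error: √(0.80·0.20/52) = √0.003076923 = 0.055470.
z = (p̂ − p₀)/SE = (40/52 − 0.80)/0.055470 ≈ -0.5547.
p-value = 2·P(Z ≥ |z|) with z = -0.5547 → 0.5791.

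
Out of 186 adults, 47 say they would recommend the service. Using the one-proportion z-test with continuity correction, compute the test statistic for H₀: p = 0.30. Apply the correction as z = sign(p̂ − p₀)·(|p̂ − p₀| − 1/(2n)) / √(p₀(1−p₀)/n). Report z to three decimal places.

z = -1.328

Sample proportion p̂ = 47/186 = 0.25269. p̂ − p₀ = -0.047312.
1/(2n) = 0.002688.
Corrected numerator: |-0.047312| − 0.002688 = 0.044624.
Under H₀, SE = √(p₀(1−p₀)/n) = √(0.30·0.70/186) = √0.001129032 = 0.033601.
z = −0.044624/0.033601 = -1.328.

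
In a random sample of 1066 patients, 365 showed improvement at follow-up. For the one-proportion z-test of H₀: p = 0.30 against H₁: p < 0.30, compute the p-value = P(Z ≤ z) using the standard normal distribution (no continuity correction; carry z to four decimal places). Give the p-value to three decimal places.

Sample proportion p̂ = 365/1066 = 0.34240.
Null standard error: √(0.30·0.70/1066) = √0.000196998 = 0.014036.
z = (p̂ − p₀)/SE = (365/1066 − 0.30)/0.014036 ≈ 3.0210.
p-value = P(Z ≤ z) with z = 3.0210 → 0.999.

p-value = 0.999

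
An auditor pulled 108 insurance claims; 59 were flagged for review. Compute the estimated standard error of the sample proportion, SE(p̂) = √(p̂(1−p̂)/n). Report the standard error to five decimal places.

Sample proportion p̂ = 59/108 = 0.54630.
p̂(1−p̂) = 0.247856.
SE = √(0.247856/108) = √0.002294963 = 0.04791.

SE = 0.04791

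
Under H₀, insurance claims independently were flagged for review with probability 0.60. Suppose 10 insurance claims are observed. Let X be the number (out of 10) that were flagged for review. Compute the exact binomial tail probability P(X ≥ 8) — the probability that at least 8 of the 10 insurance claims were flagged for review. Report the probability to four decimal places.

X ~ Binomial(n=10, p=0.60).
P(X ≥ 8) = C(10,8)·0.60^8·0.40^2 + C(10,9)·0.60^9·0.40^1 + C(10,10)·0.60^10·0.40^0.
= 0.120932 + 0.040311 + 0.006047 = 0.1673.

P = 0.1673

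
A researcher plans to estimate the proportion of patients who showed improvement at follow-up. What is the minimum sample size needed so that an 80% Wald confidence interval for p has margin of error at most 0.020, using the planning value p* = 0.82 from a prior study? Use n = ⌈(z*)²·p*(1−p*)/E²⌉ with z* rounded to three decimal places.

n = 607

The 80% critical value is z* = 1.282.
p*(1−p*) = 0.82·0.18 = 0.1476.
(z*)²·p*(1−p*)/E² = 1.643524·0.1476/0.000400 = 606.460.
⌈606.460⌉ = 607.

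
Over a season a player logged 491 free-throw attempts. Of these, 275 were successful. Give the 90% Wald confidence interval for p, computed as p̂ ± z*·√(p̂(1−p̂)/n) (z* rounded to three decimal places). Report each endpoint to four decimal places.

(0.5232, 0.5969)

The sample proportion is 275/491 = 0.56008.
SE(p̂) = √(0.56008·0.43992/491) = 0.022401.
z* = 1.645 at the 90% level.
Margin of error: 1.645 × 0.022401 = 0.03685.
Interval: 0.56008 ± 0.03685 → (0.5232, 0.5969).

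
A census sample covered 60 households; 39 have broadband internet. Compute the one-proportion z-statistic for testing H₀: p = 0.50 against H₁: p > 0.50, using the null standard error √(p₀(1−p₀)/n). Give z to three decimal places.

z = 2.324

Sample proportion p̂ = 39/60 = 0.65000.
Null standard error: √(0.50·0.50/60) = √0.004166667 = 0.064550.
Test statistic: z = 0.15000/0.064550 = 2.324.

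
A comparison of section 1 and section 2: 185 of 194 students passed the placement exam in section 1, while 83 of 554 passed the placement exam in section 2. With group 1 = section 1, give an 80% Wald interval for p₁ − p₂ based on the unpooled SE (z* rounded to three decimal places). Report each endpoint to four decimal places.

(0.7764, 0.8312)

p̂₁ = 0.95361, p̂₂ = 0.14982, so the observed difference is 0.80379.
SE = √(0.000228039 + 0.000229916) = √0.000457955 = 0.021400.
z* = 1.282 at the 80% level. Margin of error = 0.02743.
So the interval runs from 0.7764 to 0.8312.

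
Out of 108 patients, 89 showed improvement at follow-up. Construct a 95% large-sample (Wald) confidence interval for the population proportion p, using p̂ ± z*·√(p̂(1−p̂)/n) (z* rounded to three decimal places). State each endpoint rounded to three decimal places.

(0.752, 0.896)

p̂ = 89/108 = 0.82407.
SE = √(p̂(1−p̂)/n) = √(0.144976/108) = 0.036638.
For 95% confidence, z* = 1.960.
Margin = 1.960·0.036638 = 0.07181.
Interval: 0.82407 ± 0.07181 → (0.752, 0.896).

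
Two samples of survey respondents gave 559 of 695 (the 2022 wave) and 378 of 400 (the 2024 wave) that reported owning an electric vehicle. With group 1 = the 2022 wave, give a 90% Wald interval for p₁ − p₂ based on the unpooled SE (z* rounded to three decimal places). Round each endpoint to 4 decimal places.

p̂₁ = 559/695 = 0.80432, p̂₂ = 378/400 = 0.94500; p̂₁ − p̂₂ = -0.14068.
Unpooled SE = √(p̂₁(1−p̂₁)/n₁ + p̂₂(1−p̂₂)/n₂) = √(0.000226463 + 0.000129938) = 0.018879.
The 90% critical value is z* = 1.645. Margin = 1.645·0.018879 = 0.03106.
So the interval runs from -0.1717 to -0.1096.

(-0.1717, -0.1096)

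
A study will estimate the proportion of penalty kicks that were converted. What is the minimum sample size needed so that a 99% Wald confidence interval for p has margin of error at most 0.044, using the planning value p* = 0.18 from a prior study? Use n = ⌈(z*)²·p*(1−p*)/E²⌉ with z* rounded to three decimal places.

n = 506

The 99% critical value is z* = 2.576.
p*(1−p*) = 0.1476.
Required n before rounding: 6.635776 × 0.1476 / 0.044² = 505.909.
⌈505.909⌉ = 506.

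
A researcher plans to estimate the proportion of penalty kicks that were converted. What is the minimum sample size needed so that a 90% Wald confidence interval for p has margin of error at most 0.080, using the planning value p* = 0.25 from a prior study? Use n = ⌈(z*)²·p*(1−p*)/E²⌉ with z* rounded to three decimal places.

n = 80

z* = 1.645 at the 90% level.
p*(1−p*) = 0.25·0.75 = 0.1875.
Required n before rounding: 2.706025 × 0.1875 / 0.080² = 79.278.
Rounding up, n = 80.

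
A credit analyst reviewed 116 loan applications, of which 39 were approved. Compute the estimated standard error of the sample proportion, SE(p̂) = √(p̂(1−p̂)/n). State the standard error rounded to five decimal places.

With x = 39 successes in n = 116, p̂ = 0.33621.
p̂(1−p̂) = 0.223173.
Dividing by n and taking the root: √0.001923905 = 0.04386.

SE = 0.04386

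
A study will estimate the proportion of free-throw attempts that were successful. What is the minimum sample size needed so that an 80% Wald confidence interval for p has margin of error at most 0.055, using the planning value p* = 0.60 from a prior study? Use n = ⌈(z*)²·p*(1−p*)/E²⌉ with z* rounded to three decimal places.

For 80% confidence, z* = 1.282.
p*(1−p*) = 0.2400.
(z*)²·p*(1−p*)/E² = 1.643524·0.2400/0.003025 = 130.395.
⌈130.395⌉ = 131.

n = 131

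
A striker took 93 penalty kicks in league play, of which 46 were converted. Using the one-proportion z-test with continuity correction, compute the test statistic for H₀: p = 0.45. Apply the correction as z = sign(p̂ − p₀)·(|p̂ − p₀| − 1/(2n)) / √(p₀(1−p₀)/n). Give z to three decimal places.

With x = 46 successes in n = 93, p̂ = 0.49462. p̂ − p₀ = 0.044624.
Continuity correction 1/(2n) = 1/186 = 0.005376.
Corrected numerator: |0.044624| − 0.005376 = 0.039248.
Under H₀, SE = √(p₀(1−p₀)/n) = √(0.45·0.55/93) = √0.002661290 = 0.051588.
z = (+)0.039248/0.051588 = 0.761.

z = 0.761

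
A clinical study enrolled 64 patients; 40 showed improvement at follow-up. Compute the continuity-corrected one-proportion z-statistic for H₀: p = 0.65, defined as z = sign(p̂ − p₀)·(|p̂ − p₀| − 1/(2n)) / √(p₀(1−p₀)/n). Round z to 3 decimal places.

Sample proportion p̂ = 40/64 = 0.62500. p̂ − p₀ = -0.025000.
Continuity correction 1/(2n) = 1/128 = 0.007812.
Corrected numerator: |-0.025000| − 0.007812 = 0.017188.
SE₀ = √(0.65·0.35/64) = 0.059621.
z = −0.017188/0.059621 = -0.288.

z = -0.288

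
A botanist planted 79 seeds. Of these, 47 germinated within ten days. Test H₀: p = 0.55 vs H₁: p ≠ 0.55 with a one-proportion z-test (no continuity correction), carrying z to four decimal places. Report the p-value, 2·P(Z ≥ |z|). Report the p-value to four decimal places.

p-value = 0.4221

With x = 47 successes in n = 79, p̂ = 0.59494.
Null standard error: √(0.55·0.45/79) = √0.003132911 = 0.055972.
z = (p̂ − p₀)/SE = (47/79 − 0.55)/0.055972 ≈ 0.8028.
From the standard normal, 2·P(Z ≥ |z|) = 0.4221.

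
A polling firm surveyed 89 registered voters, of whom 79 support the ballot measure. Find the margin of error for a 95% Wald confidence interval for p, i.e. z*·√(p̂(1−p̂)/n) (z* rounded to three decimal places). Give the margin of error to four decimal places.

Sample proportion p̂ = 79/89 = 0.88764.
SE = √(p̂(1−p̂)/n) = √(0.099735/89) = 0.033476.
z* = 1.960 at the 95% level.
Margin of error = z*·SE = 1.960 × 0.033476 = 0.0656.

ME = 0.0656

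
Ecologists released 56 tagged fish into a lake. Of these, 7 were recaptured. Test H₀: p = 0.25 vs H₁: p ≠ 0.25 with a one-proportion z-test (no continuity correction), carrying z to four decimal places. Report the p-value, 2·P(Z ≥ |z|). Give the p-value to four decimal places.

p-value = 0.0308

With x = 7 successes in n = 56, p̂ = 0.12500.
SE₀ = √(0.25·0.75/56) = 0.057864.
z = (p̂ − p₀)/SE = (7/56 − 0.25)/0.057864 ≈ -2.1602.
From the standard normal, 2·P(Z ≥ |z|) = 0.0308.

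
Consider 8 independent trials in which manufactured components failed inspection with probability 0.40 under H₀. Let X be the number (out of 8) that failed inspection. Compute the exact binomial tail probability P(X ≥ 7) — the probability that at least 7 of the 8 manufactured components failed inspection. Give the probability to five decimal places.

X ~ Binomial(n=8, p=0.40).
P(X ≥ 7) = C(8,7)·0.40^7·0.60^1 + C(8,8)·0.40^8·0.60^0.
= 0.007864 + 0.000655 = 0.00852.

P = 0.00852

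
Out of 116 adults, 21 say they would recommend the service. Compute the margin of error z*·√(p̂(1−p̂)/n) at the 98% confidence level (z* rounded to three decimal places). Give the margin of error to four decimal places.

With x = 21 successes in n = 116, p̂ = 0.18103.
SE = √(p̂(1−p̂)/n) = √(0.148261/116) = 0.035751.
The 98% critical value is z* = 2.326.
Margin of error = z*·SE = 2.326 × 0.035751 = 0.0832.

ME = 0.0832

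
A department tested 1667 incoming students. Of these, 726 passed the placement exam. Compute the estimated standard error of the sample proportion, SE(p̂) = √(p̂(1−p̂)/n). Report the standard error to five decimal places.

Sample proportion p̂ = 726/1667 = 0.43551.
p̂(1−p̂) = 0.43551·0.56449 = 0.245841.
Dividing by n and taking the root: √0.000147475 = 0.01214.

SE = 0.01214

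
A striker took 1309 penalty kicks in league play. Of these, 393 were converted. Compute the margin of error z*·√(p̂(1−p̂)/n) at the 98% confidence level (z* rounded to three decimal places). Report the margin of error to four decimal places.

ME = 0.0295

With x = 393 successes in n = 1309, p̂ = 0.30023.
Standard error of p̂: √(0.210092/1309) = √0.000160498 = 0.012669.
The 98% critical value is z* = 2.326.
So ME = 0.0295.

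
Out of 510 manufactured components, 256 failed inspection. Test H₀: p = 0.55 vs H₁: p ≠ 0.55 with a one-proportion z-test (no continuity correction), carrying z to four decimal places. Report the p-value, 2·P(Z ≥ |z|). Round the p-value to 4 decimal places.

p-value = 0.0292

With x = 256 successes in n = 510, p̂ = 0.50196.
SE₀ = √(0.55·0.45/510) = 0.022029.
Test statistic (full precision, shown to 4 dp): z = (256/510 − 0.55)/SE₀ ≈ -2.1807.
p-value = 2·P(Z ≥ |z|) with z = -2.1807 → 0.0292.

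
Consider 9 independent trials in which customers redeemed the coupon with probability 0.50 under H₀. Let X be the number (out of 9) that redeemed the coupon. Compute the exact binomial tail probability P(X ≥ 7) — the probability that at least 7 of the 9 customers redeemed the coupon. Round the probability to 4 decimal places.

P = 0.0898

X is binomial with n = 9 and p = 0.50.
P(X ≥ 7) = C(9,7)·0.50^7·0.50^2 + C(9,8)·0.50^8·0.50^1 + C(9,9)·0.50^9·0.50^0.
= 0.070312 + 0.017578 + 0.001953 = 0.0898.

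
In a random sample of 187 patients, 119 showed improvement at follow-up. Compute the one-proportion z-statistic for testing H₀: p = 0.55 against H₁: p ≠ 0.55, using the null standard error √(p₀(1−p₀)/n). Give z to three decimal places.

The sample proportion is 119/187 = 0.63636.
Null standard error: √(0.55·0.45/187) = √0.001323529 = 0.036380.
z = (0.63636 − 0.55)/0.036380 = 0.08636/0.036380 = 2.374.

z = 2.374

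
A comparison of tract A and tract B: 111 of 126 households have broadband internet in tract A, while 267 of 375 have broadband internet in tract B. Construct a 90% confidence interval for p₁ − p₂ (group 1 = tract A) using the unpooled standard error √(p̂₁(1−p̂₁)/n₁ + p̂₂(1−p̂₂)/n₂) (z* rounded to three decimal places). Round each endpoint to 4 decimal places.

(0.1079, 0.2300)

p̂₁ = 0.88095, p̂₂ = 0.71200, so the observed difference is 0.16895.
SE = √(0.000832344 + 0.000546816) = √0.001379160 = 0.037137.
z* = 1.645 at the 90% level. Margin of error = 0.06109.
CI: 0.16895 ± 0.06109 = (0.1079, 0.2300).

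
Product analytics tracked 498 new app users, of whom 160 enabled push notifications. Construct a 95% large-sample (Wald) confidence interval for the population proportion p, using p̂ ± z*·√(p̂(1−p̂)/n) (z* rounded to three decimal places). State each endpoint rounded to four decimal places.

Sample proportion p̂ = 160/498 = 0.32129.
Standard error of p̂: √(0.218061/498) = √0.000437873 = 0.020925.
The 95% critical value is z* = 1.960.
Margin of error: 1.960 × 0.020925 = 0.04101.
Interval: 0.32129 ± 0.04101 → (0.2803, 0.3623).

(0.2803, 0.3623)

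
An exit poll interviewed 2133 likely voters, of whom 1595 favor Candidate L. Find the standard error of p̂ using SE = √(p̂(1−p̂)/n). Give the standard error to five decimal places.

p̂ = 1595/2133 = 0.74777.
p̂(1−p̂) = 0.188610.
SE = √(0.188610/2133) = 0.00940.

SE = 0.00940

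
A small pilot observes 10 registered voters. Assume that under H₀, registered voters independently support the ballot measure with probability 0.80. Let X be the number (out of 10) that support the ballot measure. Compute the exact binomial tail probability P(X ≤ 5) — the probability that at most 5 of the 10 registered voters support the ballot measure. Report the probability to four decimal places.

P = 0.0328

X is binomial with n = 10 and p = 0.80.
P(X ≤ 5) = Σ_{j=0}^{5} C(10,j)·0.80^j·0.20^{10−j}.
= 0.000000 + 0.000004 + 0.000074 + 0.000786 + 0.005505 + 0.026424 = 0.0328.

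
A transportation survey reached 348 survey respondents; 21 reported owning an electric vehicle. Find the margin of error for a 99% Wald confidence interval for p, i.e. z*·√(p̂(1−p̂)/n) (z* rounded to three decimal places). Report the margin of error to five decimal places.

ME = 0.03288

The sample proportion is 21/348 = 0.06034.
SE(p̂) = √(0.06034·0.93966/348) = 0.012765.
z* = 2.576 at the 99% level.
So ME = 0.03288.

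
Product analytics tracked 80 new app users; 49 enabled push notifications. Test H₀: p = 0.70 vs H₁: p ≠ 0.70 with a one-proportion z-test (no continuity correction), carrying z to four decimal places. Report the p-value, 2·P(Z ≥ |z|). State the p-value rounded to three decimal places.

p-value = 0.088

Sample proportion p̂ = 49/80 = 0.61250.
SE₀ = √(0.70·0.30/80) = 0.051235.
Test statistic (full precision, shown to 4 dp): z = (49/80 − 0.70)/SE₀ ≈ -1.7078.
p-value = 2·P(Z ≥ |z|) with z = -1.7078 → 0.088.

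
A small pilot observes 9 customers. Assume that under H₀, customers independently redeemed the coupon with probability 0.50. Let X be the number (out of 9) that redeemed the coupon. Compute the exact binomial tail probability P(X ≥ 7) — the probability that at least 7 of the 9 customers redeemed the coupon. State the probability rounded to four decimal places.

P = 0.0898

X is binomial with n = 9 and p = 0.50.
P(X ≥ 7) = C(9,7)·0.50^7·0.50^2 + C(9,8)·0.50^8·0.50^1 + C(9,9)·0.50^9·0.50^0.
= 0.070312 + 0.017578 + 0.001953 = 0.0898.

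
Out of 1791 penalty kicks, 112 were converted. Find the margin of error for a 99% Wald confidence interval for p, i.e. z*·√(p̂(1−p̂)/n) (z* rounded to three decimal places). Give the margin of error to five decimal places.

ME = 0.01474

With x = 112 successes in n = 1791, p̂ = 0.06253.
SE = √(p̂(1−p̂)/n) = √(0.058624/1791) = 0.005721.
The 99% critical value is z* = 2.576.
So ME = 0.01474.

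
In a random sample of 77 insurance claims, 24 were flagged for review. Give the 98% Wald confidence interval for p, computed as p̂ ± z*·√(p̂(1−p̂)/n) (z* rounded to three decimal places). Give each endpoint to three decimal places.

With x = 24 successes in n = 77, p̂ = 0.31169.
SE(p̂) = √(0.31169·0.68831/77) = 0.052785.
z* = 2.326 at the 98% level.
Margin of error: 2.326 × 0.052785 = 0.12278.
Interval: 0.31169 ± 0.12278 → (0.189, 0.434).

(0.189, 0.434)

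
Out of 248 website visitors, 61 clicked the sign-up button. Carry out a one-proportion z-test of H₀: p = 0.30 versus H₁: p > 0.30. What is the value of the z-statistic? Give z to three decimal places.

z = -1.857

Sample proportion p̂ = 61/248 = 0.24597.
SE₀ = √(0.30·0.70/248) = 0.029099.
Test statistic: z = -0.05403/0.029099 = -1.857.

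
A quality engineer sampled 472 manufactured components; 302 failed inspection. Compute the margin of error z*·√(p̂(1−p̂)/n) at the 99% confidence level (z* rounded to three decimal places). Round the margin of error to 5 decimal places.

The sample proportion is 302/472 = 0.63983.
SE = √(p̂(1−p̂)/n) = √(0.230447/472) = 0.022096.
z* = 2.576 at the 99% level.
So ME = 0.05692.

ME = 0.05692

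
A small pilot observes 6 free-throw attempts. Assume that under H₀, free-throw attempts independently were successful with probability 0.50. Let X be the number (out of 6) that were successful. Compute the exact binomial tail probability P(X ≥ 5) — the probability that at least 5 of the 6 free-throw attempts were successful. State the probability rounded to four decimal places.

X ~ Binomial(n=6, p=0.50).
P(X ≥ 5) = C(6,5)·0.50^5·0.50^1 + C(6,6)·0.50^6·0.50^0.
= 0.093750 + 0.015625 = 0.1094.

P = 0.1094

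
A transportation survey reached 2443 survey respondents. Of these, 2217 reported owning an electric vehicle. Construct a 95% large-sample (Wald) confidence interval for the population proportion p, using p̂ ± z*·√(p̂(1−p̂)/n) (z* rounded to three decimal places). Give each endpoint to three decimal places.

(0.896, 0.919)

The sample proportion is 2217/2443 = 0.90749.
Standard error of p̂: √(0.083951/2443) = √0.000034364 = 0.005862.
For 95% confidence, z* = 1.960.
Margin = 1.960·0.005862 = 0.01149.
Interval: 0.90749 ± 0.01149 → (0.896, 0.919).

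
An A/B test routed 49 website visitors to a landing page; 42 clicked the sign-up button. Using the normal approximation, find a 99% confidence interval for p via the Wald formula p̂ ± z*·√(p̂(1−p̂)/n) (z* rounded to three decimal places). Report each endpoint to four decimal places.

(0.7284, 0.9859)

The sample proportion is 42/49 = 0.85714.
SE = √(p̂(1−p̂)/n) = √(0.122449/49) = 0.049990.
z* = 2.576 at the 99% level.
Margin of error: 2.576 × 0.049990 = 0.12877.
Interval: 0.85714 ± 0.12877 → (0.7284, 0.9859).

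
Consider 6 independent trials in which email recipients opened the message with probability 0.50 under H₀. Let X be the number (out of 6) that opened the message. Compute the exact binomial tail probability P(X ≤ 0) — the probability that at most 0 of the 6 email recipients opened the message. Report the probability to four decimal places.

X is binomial with n = 6 and p = 0.50.
P(X ≤ 0) = C(6,0)·0.50^0·0.50^6.
= 0.015625 = 0.0156.

P = 0.0156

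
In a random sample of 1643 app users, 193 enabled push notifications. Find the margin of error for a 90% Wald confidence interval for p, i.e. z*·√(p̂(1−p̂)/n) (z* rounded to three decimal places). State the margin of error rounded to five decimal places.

ME = 0.01307

Sample proportion p̂ = 193/1643 = 0.11747.
Standard error of p̂: √(0.103669/1643) = √0.000063098 = 0.007943.
z* = 1.645 at the 90% level.
Margin of error = z*·SE = 1.645 × 0.007943 = 0.01307.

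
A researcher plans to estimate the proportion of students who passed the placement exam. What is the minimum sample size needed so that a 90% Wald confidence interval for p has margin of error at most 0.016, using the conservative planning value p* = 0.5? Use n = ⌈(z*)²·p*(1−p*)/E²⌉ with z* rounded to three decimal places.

For 90% confidence, z* = 1.645.
p*(1−p*) = 0.2500.
(z*)²·p*(1−p*)/E² = 2.706025·0.2500/0.000256 = 2642.603.
⌈2642.603⌉ = 2643.

n = 2643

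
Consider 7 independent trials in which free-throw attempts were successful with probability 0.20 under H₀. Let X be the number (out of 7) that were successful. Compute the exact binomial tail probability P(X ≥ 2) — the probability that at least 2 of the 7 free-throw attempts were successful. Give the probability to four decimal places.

X ~ Binomial(n=7, p=0.20).
P(X ≥ 2) = Σ_{j=2}^{7} C(7,j)·0.20^j·0.80^{7−j}.
= 0.275251 + 0.114688 + 0.028672 + 0.004301 + 0.000358 + 0.000013 = 0.4233.

P = 0.4233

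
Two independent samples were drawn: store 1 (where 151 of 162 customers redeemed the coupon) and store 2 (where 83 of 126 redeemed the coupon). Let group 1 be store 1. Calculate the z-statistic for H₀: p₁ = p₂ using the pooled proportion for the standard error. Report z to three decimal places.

Sample proportions: p̂₁ = 151/162 = 0.93210 and p̂₂ = 83/126 = 0.65873.
Pooling: p̂ = 234/288 = 0.81250.
SE = √[p̂(1−p̂)(1/n₁+1/n₂)] = √[0.81250·0.18750·(1/162+1/126)] ≈ 0.046362.
z = (p̂₁ − p̂₂)/SE = (0.93210 − 0.65873)/0.046362 = 0.27337/0.046362 = 5.896.

z = 5.896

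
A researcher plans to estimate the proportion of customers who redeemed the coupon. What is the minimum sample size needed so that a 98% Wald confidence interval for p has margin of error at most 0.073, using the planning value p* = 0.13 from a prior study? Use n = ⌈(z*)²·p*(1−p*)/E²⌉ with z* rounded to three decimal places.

n = 115

The 98% critical value is z* = 2.326.
p*(1−p*) = 0.13·0.87 = 0.1131.
(z*)²·p*(1−p*)/E² = 5.410276·0.1131/0.005329 = 114.825.
Rounding up, n = 115.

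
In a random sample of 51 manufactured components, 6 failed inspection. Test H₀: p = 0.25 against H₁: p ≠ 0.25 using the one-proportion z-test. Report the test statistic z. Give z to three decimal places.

With x = 6 successes in n = 51, p̂ = 0.11765.
SE₀ = √(0.25·0.75/51) = 0.060634.
z = (0.11765 − 0.25)/0.060634 = -0.13235/0.060634 = -2.183.

z = -2.183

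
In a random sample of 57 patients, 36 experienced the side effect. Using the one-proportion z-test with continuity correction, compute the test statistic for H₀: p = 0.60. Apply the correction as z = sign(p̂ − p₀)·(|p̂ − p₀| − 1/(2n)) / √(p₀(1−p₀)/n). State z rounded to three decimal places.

z = 0.351

Sample proportion p̂ = 36/57 = 0.63158. p̂ − p₀ = 0.031579.
1/(2n) = 0.008772.
Corrected numerator: |0.031579| − 0.008772 = 0.022807.
Under H₀, SE = √(p₀(1−p₀)/n) = √(0.60·0.40/57) = √0.004210526 = 0.064889.
z = (+)0.022807/0.064889 = 0.351.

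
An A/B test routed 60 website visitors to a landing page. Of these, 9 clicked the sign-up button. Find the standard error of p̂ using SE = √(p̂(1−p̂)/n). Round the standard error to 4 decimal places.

Sample proportion p̂ = 9/60 = 0.15000.
p̂(1−p̂) = 0.15000·0.85000 = 0.127500.
Dividing by n and taking the root: √0.002125000 = 0.0461.

SE = 0.0461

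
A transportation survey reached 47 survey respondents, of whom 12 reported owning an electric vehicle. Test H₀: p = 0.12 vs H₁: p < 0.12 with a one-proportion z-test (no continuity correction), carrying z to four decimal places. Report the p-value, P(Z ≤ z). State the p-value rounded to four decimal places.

p-value = 0.9978

With x = 12 successes in n = 47, p̂ = 0.25532.
Null standard error: √(0.12·0.88/47) = √0.002246809 = 0.047401.
z = (p̂ − p₀)/SE = (12/47 − 0.12)/0.047401 ≈ 2.8548.
p-value = P(Z ≤ z) with z = 2.8548 → 0.9978.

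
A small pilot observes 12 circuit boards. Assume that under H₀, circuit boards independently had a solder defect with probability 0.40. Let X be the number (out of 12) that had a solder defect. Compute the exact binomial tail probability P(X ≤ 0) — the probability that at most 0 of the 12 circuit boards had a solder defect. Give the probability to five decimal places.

P = 0.00218

X ~ Binomial(n=12, p=0.40).
P(X ≤ 0) = C(12,0)·0.40^0·0.60^12.
= 0.002177 = 0.00218.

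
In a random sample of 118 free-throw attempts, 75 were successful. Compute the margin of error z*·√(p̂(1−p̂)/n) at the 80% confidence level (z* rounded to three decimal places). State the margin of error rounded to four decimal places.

Sample proportion p̂ = 75/118 = 0.63559.
SE(p̂) = √(0.63559·0.36441/118) = 0.044304.
z* = 1.282 at the 80% level.
So ME = 0.0568.

ME = 0.0568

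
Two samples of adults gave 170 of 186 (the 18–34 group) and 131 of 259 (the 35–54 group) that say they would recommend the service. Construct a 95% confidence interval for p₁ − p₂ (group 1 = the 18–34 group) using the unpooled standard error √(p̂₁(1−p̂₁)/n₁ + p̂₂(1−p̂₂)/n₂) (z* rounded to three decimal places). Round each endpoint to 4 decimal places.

(0.3352, 0.4812)

p̂₁ = 0.91398, p̂₂ = 0.50579, so the observed difference is 0.40819.
Unpooled SE = √(p̂₁(1−p̂₁)/n₁ + p̂₂(1−p̂₂)/n₂) = √(0.000422698 + 0.000965121) = 0.037253.
The 95% critical value is z* = 1.960. Margin = 1.960·0.037253 = 0.07302.
So the interval runs from 0.3352 to 0.4812.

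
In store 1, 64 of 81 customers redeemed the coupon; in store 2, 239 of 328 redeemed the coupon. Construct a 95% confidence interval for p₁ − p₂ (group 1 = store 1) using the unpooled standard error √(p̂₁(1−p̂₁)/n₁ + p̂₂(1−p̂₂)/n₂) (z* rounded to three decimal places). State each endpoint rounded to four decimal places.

(-0.0394, 0.1624)

p̂₁ = 0.79012, p̂₂ = 0.72866, so the observed difference is 0.06146.
SE = √(0.002047264 + 0.000602790) = √0.002650054 = 0.051479.
For 95% confidence, z* = 1.960. Margin of error = 0.10090.
So the interval runs from -0.0394 to 0.1624.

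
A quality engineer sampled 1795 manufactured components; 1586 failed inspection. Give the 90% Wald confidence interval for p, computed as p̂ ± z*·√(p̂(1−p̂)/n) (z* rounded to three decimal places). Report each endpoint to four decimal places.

(0.8711, 0.8960)

p̂ = 1586/1795 = 0.88357.
SE = √(p̂(1−p̂)/n) = √(0.102878/1795) = 0.007571.
The 90% critical value is z* = 1.645.
Margin = 1.645·0.007571 = 0.01245.
CI: 0.88357 ± 0.01245 = (0.8711, 0.8960).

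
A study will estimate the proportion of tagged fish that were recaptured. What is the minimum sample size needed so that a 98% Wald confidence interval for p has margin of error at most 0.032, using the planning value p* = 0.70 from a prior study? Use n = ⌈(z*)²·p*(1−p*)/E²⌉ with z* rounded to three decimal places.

For 98% confidence, z* = 2.326.
p*(1−p*) = 0.70·0.30 = 0.2100.
Required n before rounding: 5.410276 × 0.2100 / 0.032² = 1109.529.
Rounding up, n = 1110.

n = 1110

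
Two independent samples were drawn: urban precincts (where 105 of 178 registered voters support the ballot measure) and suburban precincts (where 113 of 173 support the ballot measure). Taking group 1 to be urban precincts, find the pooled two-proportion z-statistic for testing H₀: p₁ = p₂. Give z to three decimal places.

Sample proportions: p̂₁ = 105/178 = 0.58989 and p̂₂ = 113/173 = 0.65318.
Pooled p̂ = (105+113)/(178+173) = 218/351 = 0.62108.
Pooled SE = √[0.2353390·0.01139832] ≈ 0.051793.
z = (p̂₁ − p̂₂)/SE = (0.58989 − 0.65318)/0.051793 = -0.06329/0.051793 = -1.222.

z = -1.222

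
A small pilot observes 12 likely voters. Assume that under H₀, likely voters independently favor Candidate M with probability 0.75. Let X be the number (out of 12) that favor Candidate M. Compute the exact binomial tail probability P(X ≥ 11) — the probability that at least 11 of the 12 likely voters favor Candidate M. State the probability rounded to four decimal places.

P = 0.1584

X is binomial with n = 12 and p = 0.75.
P(X ≥ 11) = C(12,11)·0.75^11·0.25^1 + C(12,12)·0.75^12·0.25^0.
= 0.126705 + 0.031676 = 0.1584.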